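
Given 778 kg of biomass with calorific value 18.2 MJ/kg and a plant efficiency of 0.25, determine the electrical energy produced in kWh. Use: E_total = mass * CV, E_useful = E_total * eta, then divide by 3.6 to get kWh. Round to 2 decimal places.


Total energy = mass * CV = 778 * 18.2 = 14159.6 MJ
Useful energy = total * eta = 14159.6 * 0.25 = 3539.9 MJ
Convert to kWh: 3539.9 / 3.6
Useful energy = 983.31 kWh

983.31


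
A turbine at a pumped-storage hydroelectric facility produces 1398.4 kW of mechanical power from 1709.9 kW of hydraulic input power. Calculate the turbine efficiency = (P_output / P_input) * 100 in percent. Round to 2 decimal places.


Turbine efficiency = (output power / input power) * 100
eta = (1398.4 / 1709.9) * 100
eta = 81.78%

81.78


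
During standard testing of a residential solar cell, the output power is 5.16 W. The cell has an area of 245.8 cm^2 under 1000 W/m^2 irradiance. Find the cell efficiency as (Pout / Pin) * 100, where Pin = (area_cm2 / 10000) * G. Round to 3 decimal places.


First compute the input power:
  Pin = area_cm2 / 10000 * G = 245.8 / 10000 * 1000 = 24.58 W
Then compute efficiency:
  Efficiency = (Pout / Pin) * 100 = (5.16 / 24.58) * 100
  Efficiency = 20.993%

20.993


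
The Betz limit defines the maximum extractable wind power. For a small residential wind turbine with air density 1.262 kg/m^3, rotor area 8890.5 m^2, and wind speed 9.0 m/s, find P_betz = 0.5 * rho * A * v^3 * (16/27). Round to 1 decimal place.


The Betz coefficient Cp_max = 16/27 = 0.5926
v^3 = 9.0^3 = 729.0
P_betz = 0.5 * rho * A * v^3 * Cp_max
P_betz = 0.5 * 1.262 * 8890.5 * 729.0 * 0.5926
P_betz = 2423479.2 W

2423479.2


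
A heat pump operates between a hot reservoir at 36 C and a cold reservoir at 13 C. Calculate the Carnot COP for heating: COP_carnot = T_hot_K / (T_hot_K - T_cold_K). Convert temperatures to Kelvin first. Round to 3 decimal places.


Convert to Kelvin:
  T_hot = 36 + 273.15 = 309.15 K
  T_cold = 13 + 273.15 = 286.15 K
Apply Carnot COP formula:
  COP = T_hot_K / (T_hot_K - T_cold_K) = 309.15 / 23.0
  COP = 13.441

13.441


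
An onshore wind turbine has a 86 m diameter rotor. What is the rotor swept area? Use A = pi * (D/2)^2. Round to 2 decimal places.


Compute the rotor radius:
  r = D / 2 = 86 / 2 = 43.0 m
Calculate swept area:
  A = pi * r^2 = pi * 43.0^2
  A = 5808.80 m^2

5808.80


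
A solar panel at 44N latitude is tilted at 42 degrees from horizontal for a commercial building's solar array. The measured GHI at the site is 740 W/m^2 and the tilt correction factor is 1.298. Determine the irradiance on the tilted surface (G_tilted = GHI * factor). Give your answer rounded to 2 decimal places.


Identify the given values:
  GHI = 740 W/m^2, tilt correction factor = 1.298
Apply the formula G_tilted = GHI * factor:
  G_tilted = 740 * 1.298
  G_tilted = 960.52 W/m^2

960.52


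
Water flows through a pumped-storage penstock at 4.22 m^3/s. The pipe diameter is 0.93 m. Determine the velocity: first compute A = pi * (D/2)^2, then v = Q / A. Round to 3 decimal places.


Compute pipe cross-sectional area:
  A = pi * (D/2)^2 = pi * (0.93/2)^2 = 0.6793 m^2
Calculate velocity:
  v = Q / A = 4.22 / 0.6793
  v = 6.212 m/s

6.212


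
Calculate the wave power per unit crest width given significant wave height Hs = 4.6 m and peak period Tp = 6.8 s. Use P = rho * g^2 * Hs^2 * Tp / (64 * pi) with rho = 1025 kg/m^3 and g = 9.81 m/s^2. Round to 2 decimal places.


Apply wave power formula:
  g^2 = 9.81^2 = 96.2361
  Hs^2 = 4.6^2 = 21.16
  Numerator = rho * g^2 * Hs^2 * Tp = 1025 * 96.2361 * 21.16 * 6.8 = 14193400.46
  Denominator = 64 * pi = 201.0619
  P = 14193400.46 / 201.0619 = 70592.18 W/m

70592.18


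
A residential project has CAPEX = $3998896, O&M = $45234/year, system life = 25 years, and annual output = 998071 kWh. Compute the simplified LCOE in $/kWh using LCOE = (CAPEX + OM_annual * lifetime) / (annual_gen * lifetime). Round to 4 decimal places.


Total cost = CAPEX + OM * lifetime = 3998896 + 45234 * 25 = 3998896 + 1130850 = 5129746
Total generation = annual * lifetime = 998071 * 25 = 24951775 kWh
LCOE = 5129746 / 24951775
LCOE = 0.2056 $/kWh

0.2056


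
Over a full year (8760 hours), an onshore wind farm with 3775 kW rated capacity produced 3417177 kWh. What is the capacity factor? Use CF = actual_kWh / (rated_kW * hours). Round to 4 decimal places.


Capacity factor = actual output / maximum possible output
Maximum possible = rated * hours = 3775 * 8760 = 33069000 kWh
CF = 3417177 / 33069000
CF = 0.1033

0.1033


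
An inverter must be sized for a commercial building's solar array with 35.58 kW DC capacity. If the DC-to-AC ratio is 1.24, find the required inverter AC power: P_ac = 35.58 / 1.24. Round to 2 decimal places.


The inverter AC capacity is determined by the DC/AC ratio.
Given: P_dc = 35.58 kW, DC/AC ratio = 1.24
P_ac = P_dc / ratio = 35.58 / 1.24
P_ac = 28.69 kW

28.69


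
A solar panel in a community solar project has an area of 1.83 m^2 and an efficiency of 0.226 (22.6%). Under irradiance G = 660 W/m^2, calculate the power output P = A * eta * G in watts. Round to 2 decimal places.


Use the solar power formula P = A * eta * G.
Given: A = 1.83 m^2, eta = 0.226, G = 660 W/m^2
P = 1.83 * 0.226 * 660
P = 272.96 W

272.96


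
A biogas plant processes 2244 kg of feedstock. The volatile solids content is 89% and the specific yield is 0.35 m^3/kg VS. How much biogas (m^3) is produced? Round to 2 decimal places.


Compute volatile solids:
  VS = mass * VS_fraction = 2244 * 0.89 = 1997.16 kg
Calculate biogas volume:
  Biogas = VS * specific_yield = 1997.16 * 0.35
  Biogas = 699.01 m^3

699.01


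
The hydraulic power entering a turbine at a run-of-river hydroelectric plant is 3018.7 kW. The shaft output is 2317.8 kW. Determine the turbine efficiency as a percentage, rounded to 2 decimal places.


Turbine efficiency = (output power / input power) * 100
eta = (2317.8 / 3018.7) * 100
eta = 76.78%

76.78


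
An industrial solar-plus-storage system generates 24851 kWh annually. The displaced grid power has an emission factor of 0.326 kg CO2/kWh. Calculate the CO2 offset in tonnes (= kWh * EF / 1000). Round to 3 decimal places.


CO2 offset in kg = generation * emission_factor
CO2 offset = 24851 * 0.326 = 8101.43 kg
Convert to tonnes:
  CO2 offset = 8101.43 / 1000 = 8.101 tonnes

8.101


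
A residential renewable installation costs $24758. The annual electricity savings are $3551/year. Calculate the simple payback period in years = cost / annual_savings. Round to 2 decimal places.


Simple payback period = initial cost / annual savings
Payback = 24758 / 3551
Payback = 6.97 years

6.97


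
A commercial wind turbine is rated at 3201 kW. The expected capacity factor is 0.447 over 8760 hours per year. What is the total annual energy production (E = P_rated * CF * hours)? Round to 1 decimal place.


Annual energy = rated_kW * capacity_factor * hours_per_year
Given: P_rated = 3201 kW, CF = 0.447, hours = 8760
E = 3201 * 0.447 * 8760
E = 12534219.7 kWh

12534219.7


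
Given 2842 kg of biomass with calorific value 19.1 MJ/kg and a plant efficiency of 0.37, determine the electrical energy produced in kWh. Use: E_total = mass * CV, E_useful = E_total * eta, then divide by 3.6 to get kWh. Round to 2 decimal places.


Total energy = mass * CV = 2842 * 19.1 = 54282.2 MJ
Useful energy = total * eta = 54282.2 * 0.37 = 20084.41 MJ
Convert to kWh: 20084.41 / 3.6
Useful energy = 5579.00 kWh

5579.00


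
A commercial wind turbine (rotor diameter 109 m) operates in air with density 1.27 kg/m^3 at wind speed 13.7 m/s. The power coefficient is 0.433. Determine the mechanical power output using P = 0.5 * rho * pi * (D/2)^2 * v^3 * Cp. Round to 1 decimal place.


Step 1 -- Compute swept area:
  A = pi * (D/2)^2 = pi * (109/2)^2 = 9331.32 m^2
Step 2 -- Apply wind power equation:
  P = 0.5 * rho * A * v^3 * Cp
  v^3 = 13.7^3 = 2571.353
  P = 0.5 * 1.27 * 9331.32 * 2571.353 * 0.433
  P = 6597299.5 W

6597299.5


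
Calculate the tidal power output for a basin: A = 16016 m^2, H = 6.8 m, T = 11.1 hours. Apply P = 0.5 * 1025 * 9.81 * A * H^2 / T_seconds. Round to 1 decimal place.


Convert period to seconds: T = 11.1 * 3600 = 39960.0 s
H^2 = 6.8^2 = 46.24
P = 0.5 * rho * g * A * H^2 / T
P = 0.5 * 1025 * 9.81 * 16016 * 46.24 / 39960.0
P = 93177.1 W

93177.1


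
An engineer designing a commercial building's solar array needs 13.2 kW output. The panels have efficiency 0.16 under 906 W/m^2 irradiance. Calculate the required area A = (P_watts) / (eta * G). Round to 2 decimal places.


Convert target power to watts: P = 13.2 * 1000 = 13200.0 W
Compute denominator: eta * G = 0.16 * 906 = 144.96
Required area A = P / (eta * G) = 13200.0 / 144.96
A = 91.06 m^2

91.06


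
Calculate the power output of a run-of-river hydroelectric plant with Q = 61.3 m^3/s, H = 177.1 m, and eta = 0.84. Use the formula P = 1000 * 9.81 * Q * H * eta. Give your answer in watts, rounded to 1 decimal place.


Apply the hydropower formula P = rho * g * Q * H * eta
rho * g = 1000 * 9.81 = 9810.0
P = 9810.0 * 61.3 * 177.1 * 0.84
P = 89459677.7 W

89459677.7


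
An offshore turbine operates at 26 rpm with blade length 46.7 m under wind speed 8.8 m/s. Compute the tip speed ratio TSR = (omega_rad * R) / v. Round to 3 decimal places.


Convert rotational speed to rad/s:
  omega = 26 * 2 * pi / 60 = 2.7227 rad/s
Compute tip speed:
  v_tip = omega * R = 2.7227 * 46.7 = 127.151 m/s
Tip speed ratio:
  TSR = v_tip / v_wind = 127.151 / 8.8 = 14.449

14.449


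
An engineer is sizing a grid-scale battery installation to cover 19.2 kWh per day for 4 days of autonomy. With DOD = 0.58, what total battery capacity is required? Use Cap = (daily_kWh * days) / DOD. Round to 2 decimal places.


Total energy needed = daily * days = 19.2 * 4 = 76.8 kWh
Account for depth of discharge:
  Cap = total_energy / DOD = 76.8 / 0.58
  Cap = 132.41 kWh

132.41


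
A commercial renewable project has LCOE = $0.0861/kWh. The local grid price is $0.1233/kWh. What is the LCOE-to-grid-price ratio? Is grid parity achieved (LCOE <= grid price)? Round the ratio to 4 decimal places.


Compare LCOE to grid price:
  LCOE = $0.0861/kWh, Grid price = $0.1233/kWh
  Ratio = LCOE / grid_price = 0.0861 / 0.1233 = 0.6983
  Grid parity achieved (ratio <= 1)? yes

0.6983


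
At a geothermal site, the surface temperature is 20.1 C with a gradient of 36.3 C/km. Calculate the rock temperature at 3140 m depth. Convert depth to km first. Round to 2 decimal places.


Convert depth to km: 3140 / 1000 = 3.14 km
Temperature increase = gradient * depth_km = 36.3 * 3.14 = 113.98 C
Temperature at depth = T_surface + delta_T = 20.1 + 113.98
T = 134.08 C

134.08


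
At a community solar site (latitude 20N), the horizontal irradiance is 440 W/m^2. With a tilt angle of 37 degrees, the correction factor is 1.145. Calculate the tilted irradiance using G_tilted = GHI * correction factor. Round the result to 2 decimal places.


Identify the given values:
  GHI = 440 W/m^2, tilt correction factor = 1.145
Apply the formula G_tilted = GHI * factor:
  G_tilted = 440 * 1.145
  G_tilted = 503.80 W/m^2

503.80


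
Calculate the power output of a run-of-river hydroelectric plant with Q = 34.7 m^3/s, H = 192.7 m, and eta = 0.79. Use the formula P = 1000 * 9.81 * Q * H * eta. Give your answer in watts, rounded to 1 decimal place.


Apply the hydropower formula P = rho * g * Q * H * eta
rho * g = 1000 * 9.81 = 9810.0
P = 9810.0 * 34.7 * 192.7 * 0.79
P = 51821178.8 W

51821178.8


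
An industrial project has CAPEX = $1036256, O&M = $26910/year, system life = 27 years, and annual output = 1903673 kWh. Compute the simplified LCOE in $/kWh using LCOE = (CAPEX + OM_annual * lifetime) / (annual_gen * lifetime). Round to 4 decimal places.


Total cost = CAPEX + OM * lifetime = 1036256 + 26910 * 27 = 1036256 + 726570 = 1762826
Total generation = annual * lifetime = 1903673 * 27 = 51399171 kWh
LCOE = 1762826 / 51399171
LCOE = 0.0343 $/kWh

0.0343


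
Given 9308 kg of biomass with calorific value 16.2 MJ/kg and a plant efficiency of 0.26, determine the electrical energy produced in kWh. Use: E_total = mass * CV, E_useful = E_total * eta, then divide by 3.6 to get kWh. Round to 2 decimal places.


Total energy = mass * CV = 9308 * 16.2 = 150789.6 MJ
Useful energy = total * eta = 150789.6 * 0.26 = 39205.3 MJ
Convert to kWh: 39205.3 / 3.6
Useful energy = 10890.36 kWh

10890.36


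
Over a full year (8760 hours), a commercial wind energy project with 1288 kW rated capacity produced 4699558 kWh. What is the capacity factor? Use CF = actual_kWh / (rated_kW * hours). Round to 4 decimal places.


Capacity factor = actual output / maximum possible output
Maximum possible = rated * hours = 1288 * 8760 = 11282880 kWh
CF = 4699558 / 11282880
CF = 0.4165

0.4165


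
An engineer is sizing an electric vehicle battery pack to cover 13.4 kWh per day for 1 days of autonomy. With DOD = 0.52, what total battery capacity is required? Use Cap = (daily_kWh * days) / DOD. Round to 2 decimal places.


Total energy needed = daily * days = 13.4 * 1 = 13.4 kWh
Account for depth of discharge:
  Cap = total_energy / DOD = 13.4 / 0.52
  Cap = 25.77 kWh

25.77


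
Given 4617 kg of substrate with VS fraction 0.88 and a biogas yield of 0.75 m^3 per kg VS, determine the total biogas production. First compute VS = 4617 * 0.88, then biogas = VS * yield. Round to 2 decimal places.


Compute volatile solids:
  VS = mass * VS_fraction = 4617 * 0.88 = 4062.96 kg
Calculate biogas volume:
  Biogas = VS * specific_yield = 4062.96 * 0.75
  Biogas = 3047.22 m^3

3047.22


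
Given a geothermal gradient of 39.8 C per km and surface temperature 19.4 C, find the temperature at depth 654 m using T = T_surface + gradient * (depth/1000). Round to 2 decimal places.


Convert depth to km: 654 / 1000 = 0.654 km
Temperature increase = gradient * depth_km = 39.8 * 0.654 = 26.03 C
Temperature at depth = T_surface + delta_T = 19.4 + 26.03
T = 45.43 C

45.43


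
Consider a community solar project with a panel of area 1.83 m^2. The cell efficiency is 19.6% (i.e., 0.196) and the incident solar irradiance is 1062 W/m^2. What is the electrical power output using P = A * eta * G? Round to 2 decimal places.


Use the solar power formula P = A * eta * G.
Given: A = 1.83 m^2, eta = 0.196, G = 1062 W/m^2
P = 1.83 * 0.196 * 1062
P = 380.92 W

380.92


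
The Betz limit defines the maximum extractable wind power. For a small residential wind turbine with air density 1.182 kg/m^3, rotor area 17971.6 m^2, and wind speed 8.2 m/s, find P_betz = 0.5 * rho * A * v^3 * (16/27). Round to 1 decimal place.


The Betz coefficient Cp_max = 16/27 = 0.5926
v^3 = 8.2^3 = 551.368
P_betz = 0.5 * rho * A * v^3 * Cp_max
P_betz = 0.5 * 1.182 * 17971.6 * 551.368 * 0.5926
P_betz = 3470339.8 W

3470339.8


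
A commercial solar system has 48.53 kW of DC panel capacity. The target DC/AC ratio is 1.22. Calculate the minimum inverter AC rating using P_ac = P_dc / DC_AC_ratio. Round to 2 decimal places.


The inverter AC capacity is determined by the DC/AC ratio.
Given: P_dc = 48.53 kW, DC/AC ratio = 1.22
P_ac = P_dc / ratio = 48.53 / 1.22
P_ac = 39.78 kW

39.78


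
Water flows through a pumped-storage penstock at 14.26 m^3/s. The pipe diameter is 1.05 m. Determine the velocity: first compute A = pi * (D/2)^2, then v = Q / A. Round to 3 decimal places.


Compute pipe cross-sectional area:
  A = pi * (D/2)^2 = pi * (1.05/2)^2 = 0.8659 m^2
Calculate velocity:
  v = Q / A = 14.26 / 0.8659
  v = 16.468 m/s

16.468


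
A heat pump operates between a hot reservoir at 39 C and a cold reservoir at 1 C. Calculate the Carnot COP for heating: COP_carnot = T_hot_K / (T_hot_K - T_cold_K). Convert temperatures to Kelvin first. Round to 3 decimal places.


Convert to Kelvin:
  T_hot = 39 + 273.15 = 312.15 K
  T_cold = 1 + 273.15 = 274.15 K
Apply Carnot COP formula:
  COP = T_hot_K / (T_hot_K - T_cold_K) = 312.15 / 38.0
  COP = 8.214

8.214


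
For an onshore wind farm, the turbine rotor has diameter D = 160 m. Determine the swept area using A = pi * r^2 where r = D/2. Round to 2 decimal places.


Compute the rotor radius:
  r = D / 2 = 160 / 2 = 80.0 m
Calculate swept area:
  A = pi * r^2 = pi * 80.0^2
  A = 20106.19 m^2

20106.19


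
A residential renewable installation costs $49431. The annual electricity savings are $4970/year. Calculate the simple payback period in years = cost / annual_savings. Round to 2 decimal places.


Simple payback period = initial cost / annual savings
Payback = 49431 / 4970
Payback = 9.95 years

9.95


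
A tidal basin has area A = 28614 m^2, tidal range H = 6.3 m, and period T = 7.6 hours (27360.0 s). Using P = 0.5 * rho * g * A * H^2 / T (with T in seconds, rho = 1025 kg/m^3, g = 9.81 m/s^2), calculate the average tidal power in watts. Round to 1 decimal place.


Convert period to seconds: T = 7.6 * 3600 = 27360.0 s
H^2 = 6.3^2 = 39.69
P = 0.5 * rho * g * A * H^2 / T
P = 0.5 * 1025 * 9.81 * 28614 * 39.69 / 27360.0
P = 208692.3 W

208692.3


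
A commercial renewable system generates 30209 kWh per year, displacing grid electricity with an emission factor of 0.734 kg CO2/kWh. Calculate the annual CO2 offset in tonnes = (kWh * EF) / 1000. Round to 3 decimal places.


CO2 offset in kg = generation * emission_factor
CO2 offset = 30209 * 0.734 = 22173.41 kg
Convert to tonnes:
  CO2 offset = 22173.41 / 1000 = 22.173 tonnes

22.173


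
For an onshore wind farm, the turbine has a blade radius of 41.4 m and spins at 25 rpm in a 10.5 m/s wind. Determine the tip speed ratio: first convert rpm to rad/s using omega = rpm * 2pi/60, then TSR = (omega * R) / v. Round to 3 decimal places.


Convert rotational speed to rad/s:
  omega = 25 * 2 * pi / 60 = 2.618 rad/s
Compute tip speed:
  v_tip = omega * R = 2.618 * 41.4 = 108.385 m/s
Tip speed ratio:
  TSR = v_tip / v_wind = 108.385 / 10.5 = 10.322

10.322


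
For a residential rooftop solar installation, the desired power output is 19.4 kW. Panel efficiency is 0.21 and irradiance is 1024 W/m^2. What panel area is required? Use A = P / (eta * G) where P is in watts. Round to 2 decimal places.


Convert target power to watts: P = 19.4 * 1000 = 19400.0 W
Compute denominator: eta * G = 0.21 * 1024 = 215.04
Required area A = P / (eta * G) = 19400.0 / 215.04
A = 90.22 m^2

90.22


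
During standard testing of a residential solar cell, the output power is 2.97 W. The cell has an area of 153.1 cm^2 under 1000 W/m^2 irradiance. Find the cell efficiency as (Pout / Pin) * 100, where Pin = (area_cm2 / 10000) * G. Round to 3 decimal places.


First compute the input power:
  Pin = area_cm2 / 10000 * G = 153.1 / 10000 * 1000 = 15.31 W
Then compute efficiency:
  Efficiency = (Pout / Pin) * 100 = (2.97 / 15.31) * 100
  Efficiency = 19.399%

19.399


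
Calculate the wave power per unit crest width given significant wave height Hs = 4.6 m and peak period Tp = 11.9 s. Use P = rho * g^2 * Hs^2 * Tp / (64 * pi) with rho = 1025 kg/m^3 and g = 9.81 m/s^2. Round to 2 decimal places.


Apply wave power formula:
  g^2 = 9.81^2 = 96.2361
  Hs^2 = 4.6^2 = 21.16
  Numerator = rho * g^2 * Hs^2 * Tp = 1025 * 96.2361 * 21.16 * 11.9 = 24838450.8
  Denominator = 64 * pi = 201.0619
  P = 24838450.8 / 201.0619 = 123536.32 W/m

123536.32


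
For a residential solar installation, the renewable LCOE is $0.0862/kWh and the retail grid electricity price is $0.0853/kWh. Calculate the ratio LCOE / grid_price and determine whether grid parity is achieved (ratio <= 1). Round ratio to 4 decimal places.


Compare LCOE to grid price:
  LCOE = $0.0862/kWh, Grid price = $0.0853/kWh
  Ratio = LCOE / grid_price = 0.0862 / 0.0853 = 1.0106
  Grid parity achieved (ratio <= 1)? no

1.0106


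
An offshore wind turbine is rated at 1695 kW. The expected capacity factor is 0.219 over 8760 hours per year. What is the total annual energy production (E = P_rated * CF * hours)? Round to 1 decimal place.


Annual energy = rated_kW * capacity_factor * hours_per_year
Given: P_rated = 1695 kW, CF = 0.219, hours = 8760
E = 1695 * 0.219 * 8760
E = 3251755.8 kWh

3251755.8


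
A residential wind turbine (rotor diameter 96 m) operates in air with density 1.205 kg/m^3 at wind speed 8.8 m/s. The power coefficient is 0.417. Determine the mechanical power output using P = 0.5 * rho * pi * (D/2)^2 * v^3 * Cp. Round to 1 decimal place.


Step 1 -- Compute swept area:
  A = pi * (D/2)^2 = pi * (96/2)^2 = 7238.23 m^2
Step 2 -- Apply wind power equation:
  P = 0.5 * rho * A * v^3 * Cp
  v^3 = 8.8^3 = 681.472
  P = 0.5 * 1.205 * 7238.23 * 681.472 * 0.417
  P = 1239291.5 W

1239291.5


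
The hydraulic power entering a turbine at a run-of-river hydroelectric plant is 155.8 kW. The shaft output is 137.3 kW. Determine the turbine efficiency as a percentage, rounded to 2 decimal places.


Turbine efficiency = (output power / input power) * 100
eta = (137.3 / 155.8) * 100
eta = 88.13%

88.13


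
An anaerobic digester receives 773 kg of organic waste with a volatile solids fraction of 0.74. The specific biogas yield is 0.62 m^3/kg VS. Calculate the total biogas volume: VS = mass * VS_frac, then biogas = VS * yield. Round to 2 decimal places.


Compute volatile solids:
  VS = mass * VS_fraction = 773 * 0.74 = 572.02 kg
Calculate biogas volume:
  Biogas = VS * specific_yield = 572.02 * 0.62
  Biogas = 354.65 m^3

354.65


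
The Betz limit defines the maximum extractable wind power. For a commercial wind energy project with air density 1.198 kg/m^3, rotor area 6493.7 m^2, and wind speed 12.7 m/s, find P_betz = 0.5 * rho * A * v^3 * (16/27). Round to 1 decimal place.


The Betz coefficient Cp_max = 16/27 = 0.5926
v^3 = 12.7^3 = 2048.383
P_betz = 0.5 * rho * A * v^3 * Cp_max
P_betz = 0.5 * 1.198 * 6493.7 * 2048.383 * 0.5926
P_betz = 4721569.9 W

4721569.9


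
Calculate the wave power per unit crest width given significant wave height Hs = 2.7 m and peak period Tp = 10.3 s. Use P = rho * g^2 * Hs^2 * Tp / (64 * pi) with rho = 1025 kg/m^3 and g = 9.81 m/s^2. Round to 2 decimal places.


Apply wave power formula:
  g^2 = 9.81^2 = 96.2361
  Hs^2 = 2.7^2 = 7.29
  Numerator = rho * g^2 * Hs^2 * Tp = 1025 * 96.2361 * 7.29 * 10.3 = 7406732.04
  Denominator = 64 * pi = 201.0619
  P = 7406732.04 / 201.0619 = 36838.06 W/m

36838.06


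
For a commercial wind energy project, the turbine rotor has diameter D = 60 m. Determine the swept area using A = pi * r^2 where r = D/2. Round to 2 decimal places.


Compute the rotor radius:
  r = D / 2 = 60 / 2 = 30.0 m
Calculate swept area:
  A = pi * r^2 = pi * 30.0^2
  A = 2827.43 m^2

2827.43


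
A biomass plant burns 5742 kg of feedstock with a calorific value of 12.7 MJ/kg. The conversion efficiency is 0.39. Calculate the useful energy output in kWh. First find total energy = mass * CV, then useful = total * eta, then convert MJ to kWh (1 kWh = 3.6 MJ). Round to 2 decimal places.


Total energy = mass * CV = 5742 * 12.7 = 72923.4 MJ
Useful energy = total * eta = 72923.4 * 0.39 = 28440.13 MJ
Convert to kWh: 28440.13 / 3.6
Useful energy = 7900.04 kWh

7900.04


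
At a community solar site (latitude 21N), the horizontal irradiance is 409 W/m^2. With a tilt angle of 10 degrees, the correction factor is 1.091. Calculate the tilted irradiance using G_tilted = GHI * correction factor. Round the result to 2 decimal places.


Identify the given values:
  GHI = 409 W/m^2, tilt correction factor = 1.091
Apply the formula G_tilted = GHI * factor:
  G_tilted = 409 * 1.091
  G_tilted = 446.22 W/m^2

446.22


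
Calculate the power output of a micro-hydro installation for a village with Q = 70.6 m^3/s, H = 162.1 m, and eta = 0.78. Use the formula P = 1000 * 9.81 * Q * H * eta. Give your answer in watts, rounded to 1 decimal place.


Apply the hydropower formula P = rho * g * Q * H * eta
rho * g = 1000 * 9.81 = 9810.0
P = 9810.0 * 70.6 * 162.1 * 0.78
P = 87569188.7 W

87569188.7


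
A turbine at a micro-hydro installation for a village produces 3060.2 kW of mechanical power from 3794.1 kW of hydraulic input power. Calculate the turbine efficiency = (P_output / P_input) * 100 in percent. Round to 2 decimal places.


Turbine efficiency = (output power / input power) * 100
eta = (3060.2 / 3794.1) * 100
eta = 80.66%

80.66


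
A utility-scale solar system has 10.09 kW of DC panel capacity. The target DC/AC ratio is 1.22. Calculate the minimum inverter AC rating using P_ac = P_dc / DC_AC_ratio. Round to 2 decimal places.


The inverter AC capacity is determined by the DC/AC ratio.
Given: P_dc = 10.09 kW, DC/AC ratio = 1.22
P_ac = P_dc / ratio = 10.09 / 1.22
P_ac = 8.27 kW

8.27


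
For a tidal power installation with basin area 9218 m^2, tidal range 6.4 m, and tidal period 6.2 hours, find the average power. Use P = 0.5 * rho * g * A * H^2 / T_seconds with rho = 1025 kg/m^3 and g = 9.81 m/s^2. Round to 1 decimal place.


Convert period to seconds: T = 6.2 * 3600 = 22320.0 s
H^2 = 6.4^2 = 40.96
P = 0.5 * rho * g * A * H^2 / T
P = 0.5 * 1025 * 9.81 * 9218 * 40.96 / 22320.0
P = 85048.2 W

85048.2


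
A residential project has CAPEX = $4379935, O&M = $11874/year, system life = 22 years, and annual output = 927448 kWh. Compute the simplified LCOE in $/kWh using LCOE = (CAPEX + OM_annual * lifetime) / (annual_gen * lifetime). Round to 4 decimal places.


Total cost = CAPEX + OM * lifetime = 4379935 + 11874 * 22 = 4379935 + 261228 = 4641163
Total generation = annual * lifetime = 927448 * 22 = 20403856 kWh
LCOE = 4641163 / 20403856
LCOE = 0.2275 $/kWh

0.2275


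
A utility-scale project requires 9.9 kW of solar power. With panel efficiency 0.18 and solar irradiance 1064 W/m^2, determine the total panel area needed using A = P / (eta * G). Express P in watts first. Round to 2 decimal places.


Convert target power to watts: P = 9.9 * 1000 = 9900.0 W
Compute denominator: eta * G = 0.18 * 1064 = 191.52
Required area A = P / (eta * G) = 9900.0 / 191.52
A = 51.69 m^2

51.69


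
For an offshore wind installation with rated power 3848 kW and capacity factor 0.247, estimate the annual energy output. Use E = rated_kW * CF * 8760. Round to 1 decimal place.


Annual energy = rated_kW * capacity_factor * hours_per_year
Given: P_rated = 3848 kW, CF = 0.247, hours = 8760
E = 3848 * 0.247 * 8760
E = 8325994.6 kWh

8325994.6


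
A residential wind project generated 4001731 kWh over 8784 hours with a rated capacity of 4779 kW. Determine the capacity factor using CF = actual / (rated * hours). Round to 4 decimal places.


Capacity factor = actual output / maximum possible output
Maximum possible = rated * hours = 4779 * 8784 = 41978736 kWh
CF = 4001731 / 41978736
CF = 0.0953

0.0953


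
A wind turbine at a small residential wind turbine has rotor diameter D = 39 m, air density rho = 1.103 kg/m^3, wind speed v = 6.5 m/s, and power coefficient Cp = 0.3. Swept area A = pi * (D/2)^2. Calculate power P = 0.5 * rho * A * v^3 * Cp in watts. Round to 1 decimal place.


Step 1 -- Compute swept area:
  A = pi * (D/2)^2 = pi * (39/2)^2 = 1194.59 m^2
Step 2 -- Apply wind power equation:
  P = 0.5 * rho * A * v^3 * Cp
  v^3 = 6.5^3 = 274.625
  P = 0.5 * 1.103 * 1194.59 * 274.625 * 0.3
  P = 54278.3 W

54278.3


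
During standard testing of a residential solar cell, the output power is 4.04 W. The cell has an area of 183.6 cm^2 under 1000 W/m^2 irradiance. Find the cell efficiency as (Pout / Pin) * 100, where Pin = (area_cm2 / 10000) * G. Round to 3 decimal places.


First compute the input power:
  Pin = area_cm2 / 10000 * G = 183.6 / 10000 * 1000 = 18.36 W
Then compute efficiency:
  Efficiency = (Pout / Pin) * 100 = (4.04 / 18.36) * 100
  Efficiency = 22.004%

22.004


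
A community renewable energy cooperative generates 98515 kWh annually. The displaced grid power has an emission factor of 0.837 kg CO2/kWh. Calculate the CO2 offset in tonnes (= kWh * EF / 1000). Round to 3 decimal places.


CO2 offset in kg = generation * emission_factor
CO2 offset = 98515 * 0.837 = 82457.06 kg
Convert to tonnes:
  CO2 offset = 82457.06 / 1000 = 82.457 tonnes

82.457


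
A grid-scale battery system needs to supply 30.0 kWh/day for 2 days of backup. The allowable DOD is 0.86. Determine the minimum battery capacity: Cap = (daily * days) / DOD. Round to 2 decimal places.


Total energy needed = daily * days = 30.0 * 2 = 60.0 kWh
Account for depth of discharge:
  Cap = total_energy / DOD = 60.0 / 0.86
  Cap = 69.77 kWh

69.77


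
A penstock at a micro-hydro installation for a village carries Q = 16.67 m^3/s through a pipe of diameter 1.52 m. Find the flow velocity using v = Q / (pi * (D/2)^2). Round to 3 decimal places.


Compute pipe cross-sectional area:
  A = pi * (D/2)^2 = pi * (1.52/2)^2 = 1.8146 m^2
Calculate velocity:
  v = Q / A = 16.67 / 1.8146
  v = 9.187 m/s

9.187


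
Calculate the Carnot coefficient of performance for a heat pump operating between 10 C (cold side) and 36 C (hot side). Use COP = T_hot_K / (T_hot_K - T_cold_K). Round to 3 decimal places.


Convert to Kelvin:
  T_hot = 36 + 273.15 = 309.15 K
  T_cold = 10 + 273.15 = 283.15 K
Apply Carnot COP formula:
  COP = T_hot_K / (T_hot_K - T_cold_K) = 309.15 / 26.0
  COP = 11.890

11.890


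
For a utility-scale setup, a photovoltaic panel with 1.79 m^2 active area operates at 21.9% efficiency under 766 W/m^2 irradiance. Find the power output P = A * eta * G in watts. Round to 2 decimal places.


Use the solar power formula P = A * eta * G.
Given: A = 1.79 m^2, eta = 0.219, G = 766 W/m^2
P = 1.79 * 0.219 * 766
P = 300.28 W

300.28


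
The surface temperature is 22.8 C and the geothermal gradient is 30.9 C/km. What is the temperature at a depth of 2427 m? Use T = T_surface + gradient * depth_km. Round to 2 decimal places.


Convert depth to km: 2427 / 1000 = 2.427 km
Temperature increase = gradient * depth_km = 30.9 * 2.427 = 74.99 C
Temperature at depth = T_surface + delta_T = 22.8 + 74.99
T = 97.79 C

97.79


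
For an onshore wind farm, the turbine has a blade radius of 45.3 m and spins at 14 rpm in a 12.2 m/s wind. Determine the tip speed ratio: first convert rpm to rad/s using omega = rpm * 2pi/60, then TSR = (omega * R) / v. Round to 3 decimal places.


Convert rotational speed to rad/s:
  omega = 14 * 2 * pi / 60 = 1.4661 rad/s
Compute tip speed:
  v_tip = omega * R = 1.4661 * 45.3 = 66.413 m/s
Tip speed ratio:
  TSR = v_tip / v_wind = 66.413 / 12.2 = 5.444

5.444


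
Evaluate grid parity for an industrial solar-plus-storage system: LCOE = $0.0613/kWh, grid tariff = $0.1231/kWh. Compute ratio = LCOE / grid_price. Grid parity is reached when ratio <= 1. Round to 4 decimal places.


Compare LCOE to grid price:
  LCOE = $0.0613/kWh, Grid price = $0.1231/kWh
  Ratio = LCOE / grid_price = 0.0613 / 0.1231 = 0.4980
  Grid parity achieved (ratio <= 1)? yes

0.4980


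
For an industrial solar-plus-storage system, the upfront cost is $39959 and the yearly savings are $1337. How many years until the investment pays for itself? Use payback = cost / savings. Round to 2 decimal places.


Simple payback period = initial cost / annual savings
Payback = 39959 / 1337
Payback = 29.89 years

29.89


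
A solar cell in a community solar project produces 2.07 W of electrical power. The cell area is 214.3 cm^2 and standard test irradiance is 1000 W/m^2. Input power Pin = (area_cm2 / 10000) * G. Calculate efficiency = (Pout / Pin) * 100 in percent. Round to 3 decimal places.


First compute the input power:
  Pin = area_cm2 / 10000 * G = 214.3 / 10000 * 1000 = 21.43 W
Then compute efficiency:
  Efficiency = (Pout / Pin) * 100 = (2.07 / 21.43) * 100
  Efficiency = 9.659%

9.659


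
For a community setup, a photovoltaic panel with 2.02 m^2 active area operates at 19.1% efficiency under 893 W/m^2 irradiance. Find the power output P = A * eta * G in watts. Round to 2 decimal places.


Use the solar power formula P = A * eta * G.
Given: A = 2.02 m^2, eta = 0.191, G = 893 W/m^2
P = 2.02 * 0.191 * 893
P = 344.54 W

344.54


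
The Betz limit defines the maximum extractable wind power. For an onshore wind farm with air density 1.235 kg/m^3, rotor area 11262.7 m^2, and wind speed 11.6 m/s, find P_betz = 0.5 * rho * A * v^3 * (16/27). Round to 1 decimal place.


The Betz coefficient Cp_max = 16/27 = 0.5926
v^3 = 11.6^3 = 1560.896
P_betz = 0.5 * rho * A * v^3 * Cp_max
P_betz = 0.5 * 1.235 * 11262.7 * 1560.896 * 0.5926
P_betz = 6432942.4 W

6432942.4


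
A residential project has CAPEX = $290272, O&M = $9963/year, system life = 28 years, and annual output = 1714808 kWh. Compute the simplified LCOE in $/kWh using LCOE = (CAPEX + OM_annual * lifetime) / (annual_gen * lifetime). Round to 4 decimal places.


Total cost = CAPEX + OM * lifetime = 290272 + 9963 * 28 = 290272 + 278964 = 569236
Total generation = annual * lifetime = 1714808 * 28 = 48014624 kWh
LCOE = 569236 / 48014624
LCOE = 0.0119 $/kWh

0.0119


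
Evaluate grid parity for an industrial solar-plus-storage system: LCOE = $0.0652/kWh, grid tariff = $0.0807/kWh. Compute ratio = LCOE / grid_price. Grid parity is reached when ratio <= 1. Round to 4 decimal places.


Compare LCOE to grid price:
  LCOE = $0.0652/kWh, Grid price = $0.0807/kWh
  Ratio = LCOE / grid_price = 0.0652 / 0.0807 = 0.8079
  Grid parity achieved (ratio <= 1)? yes

0.8079


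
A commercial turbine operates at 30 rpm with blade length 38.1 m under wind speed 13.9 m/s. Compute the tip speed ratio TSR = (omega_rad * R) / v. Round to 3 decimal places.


Convert rotational speed to rad/s:
  omega = 30 * 2 * pi / 60 = 3.1416 rad/s
Compute tip speed:
  v_tip = omega * R = 3.1416 * 38.1 = 119.695 m/s
Tip speed ratio:
  TSR = v_tip / v_wind = 119.695 / 13.9 = 8.611

8.611


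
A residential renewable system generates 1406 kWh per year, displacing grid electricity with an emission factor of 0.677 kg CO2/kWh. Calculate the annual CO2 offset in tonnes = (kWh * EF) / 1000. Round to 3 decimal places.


CO2 offset in kg = generation * emission_factor
CO2 offset = 1406 * 0.677 = 951.86 kg
Convert to tonnes:
  CO2 offset = 951.86 / 1000 = 0.952 tonnes

0.952


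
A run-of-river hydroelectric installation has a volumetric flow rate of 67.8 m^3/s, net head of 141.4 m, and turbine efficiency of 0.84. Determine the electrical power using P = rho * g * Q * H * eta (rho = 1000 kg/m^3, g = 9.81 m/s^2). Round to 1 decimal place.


Apply the hydropower formula P = rho * g * Q * H * eta
rho * g = 1000 * 9.81 = 9810.0
P = 9810.0 * 67.8 * 141.4 * 0.84
P = 79000055.6 W

79000055.6


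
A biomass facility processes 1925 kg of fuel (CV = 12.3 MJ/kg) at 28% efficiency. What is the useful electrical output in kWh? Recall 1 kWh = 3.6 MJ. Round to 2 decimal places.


Total energy = mass * CV = 1925 * 12.3 = 23677.5 MJ
Useful energy = total * eta = 23677.5 * 0.28 = 6629.7 MJ
Convert to kWh: 6629.7 / 3.6
Useful energy = 1841.58 kWh

1841.58


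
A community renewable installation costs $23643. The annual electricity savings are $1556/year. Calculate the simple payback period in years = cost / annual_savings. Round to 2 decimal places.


Simple payback period = initial cost / annual savings
Payback = 23643 / 1556
Payback = 15.19 years

15.19


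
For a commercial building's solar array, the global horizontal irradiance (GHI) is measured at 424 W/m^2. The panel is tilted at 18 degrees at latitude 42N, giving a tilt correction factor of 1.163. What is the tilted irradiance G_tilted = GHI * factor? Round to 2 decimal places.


Identify the given values:
  GHI = 424 W/m^2, tilt correction factor = 1.163
Apply the formula G_tilted = GHI * factor:
  G_tilted = 424 * 1.163
  G_tilted = 493.11 W/m^2

493.11


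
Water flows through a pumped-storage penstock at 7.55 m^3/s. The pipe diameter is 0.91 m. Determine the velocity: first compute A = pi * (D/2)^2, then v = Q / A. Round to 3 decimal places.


Compute pipe cross-sectional area:
  A = pi * (D/2)^2 = pi * (0.91/2)^2 = 0.6504 m^2
Calculate velocity:
  v = Q / A = 7.55 / 0.6504
  v = 11.608 m/s

11.608


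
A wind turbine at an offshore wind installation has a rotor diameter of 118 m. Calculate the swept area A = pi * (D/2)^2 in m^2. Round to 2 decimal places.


Compute the rotor radius:
  r = D / 2 = 118 / 2 = 59.0 m
Calculate swept area:
  A = pi * r^2 = pi * 59.0^2
  A = 10935.88 m^2

10935.88


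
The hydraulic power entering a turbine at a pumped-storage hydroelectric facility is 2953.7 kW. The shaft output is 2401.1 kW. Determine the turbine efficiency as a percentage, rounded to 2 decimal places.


Turbine efficiency = (output power / input power) * 100
eta = (2401.1 / 2953.7) * 100
eta = 81.29%

81.29


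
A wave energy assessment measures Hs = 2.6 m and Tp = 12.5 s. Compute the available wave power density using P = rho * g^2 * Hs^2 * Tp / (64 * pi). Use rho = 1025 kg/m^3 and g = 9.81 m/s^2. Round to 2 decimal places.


Apply wave power formula:
  g^2 = 9.81^2 = 96.2361
  Hs^2 = 2.6^2 = 6.76
  Numerator = rho * g^2 * Hs^2 * Tp = 1025 * 96.2361 * 6.76 * 12.5 = 8335249.21
  Denominator = 64 * pi = 201.0619
  P = 8335249.21 / 201.0619 = 41456.13 W/m

41456.13


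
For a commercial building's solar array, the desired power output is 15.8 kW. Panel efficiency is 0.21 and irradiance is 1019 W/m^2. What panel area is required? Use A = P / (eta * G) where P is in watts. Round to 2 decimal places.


Convert target power to watts: P = 15.8 * 1000 = 15800.0 W
Compute denominator: eta * G = 0.21 * 1019 = 213.99
Required area A = P / (eta * G) = 15800.0 / 213.99
A = 73.84 m^2

73.84


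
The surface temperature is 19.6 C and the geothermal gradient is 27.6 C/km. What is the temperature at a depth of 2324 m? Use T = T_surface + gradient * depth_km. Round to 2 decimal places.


Convert depth to km: 2324 / 1000 = 2.324 km
Temperature increase = gradient * depth_km = 27.6 * 2.324 = 64.14 C
Temperature at depth = T_surface + delta_T = 19.6 + 64.14
T = 83.74 C

83.74


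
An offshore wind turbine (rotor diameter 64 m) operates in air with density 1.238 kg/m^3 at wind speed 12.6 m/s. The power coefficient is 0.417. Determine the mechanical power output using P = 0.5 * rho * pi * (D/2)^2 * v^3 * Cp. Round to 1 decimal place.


Step 1 -- Compute swept area:
  A = pi * (D/2)^2 = pi * (64/2)^2 = 3216.99 m^2
Step 2 -- Apply wind power equation:
  P = 0.5 * rho * A * v^3 * Cp
  v^3 = 12.6^3 = 2000.376
  P = 0.5 * 1.238 * 3216.99 * 2000.376 * 0.417
  P = 1661070.9 W

1661070.9


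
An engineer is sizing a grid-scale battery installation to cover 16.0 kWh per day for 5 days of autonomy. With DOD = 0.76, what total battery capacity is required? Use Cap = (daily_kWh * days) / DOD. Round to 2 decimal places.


Total energy needed = daily * days = 16.0 * 5 = 80.0 kWh
Account for depth of discharge:
  Cap = total_energy / DOD = 80.0 / 0.76
  Cap = 105.26 kWh

105.26


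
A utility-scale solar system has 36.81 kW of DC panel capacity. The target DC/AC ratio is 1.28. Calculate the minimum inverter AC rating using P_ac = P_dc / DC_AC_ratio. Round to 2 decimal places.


The inverter AC capacity is determined by the DC/AC ratio.
Given: P_dc = 36.81 kW, DC/AC ratio = 1.28
P_ac = P_dc / ratio = 36.81 / 1.28
P_ac = 28.76 kW

28.76


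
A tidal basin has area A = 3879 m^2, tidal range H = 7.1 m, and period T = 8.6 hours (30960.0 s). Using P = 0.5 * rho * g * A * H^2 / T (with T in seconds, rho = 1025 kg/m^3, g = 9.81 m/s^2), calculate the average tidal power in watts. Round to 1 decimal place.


Convert period to seconds: T = 8.6 * 3600 = 30960.0 s
H^2 = 7.1^2 = 50.41
P = 0.5 * rho * g * A * H^2 / T
P = 0.5 * 1025 * 9.81 * 3879 * 50.41 / 30960.0
P = 31754.0 W

31754.0


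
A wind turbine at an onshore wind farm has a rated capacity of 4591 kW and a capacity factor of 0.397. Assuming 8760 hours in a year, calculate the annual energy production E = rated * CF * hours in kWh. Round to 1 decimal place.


Annual energy = rated_kW * capacity_factor * hours_per_year
Given: P_rated = 4591 kW, CF = 0.397, hours = 8760
E = 4591 * 0.397 * 8760
E = 15966212.5 kWh

15966212.5
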